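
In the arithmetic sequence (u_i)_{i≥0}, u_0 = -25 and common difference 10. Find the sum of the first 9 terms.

u_i = -25 + (i - 0)·10.
u_8 = 55; S = 9·(-25 + 55)/2 = 135.

135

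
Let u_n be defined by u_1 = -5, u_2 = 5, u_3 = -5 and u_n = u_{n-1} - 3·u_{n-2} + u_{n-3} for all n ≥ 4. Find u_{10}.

245

Compute successive terms:
u_4 = -25; u_5 = -5; u_6 = 65; u_7 = 55; u_8 = -145; u_9 = -245; u_{10} = 245.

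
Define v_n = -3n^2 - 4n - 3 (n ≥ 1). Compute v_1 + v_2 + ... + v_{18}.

Over n = 1..18: Σn = 171, Σn² = 2109.
Total = (-3)·2109 + (-4)·171 + (-3)·18 = -7065.

-7065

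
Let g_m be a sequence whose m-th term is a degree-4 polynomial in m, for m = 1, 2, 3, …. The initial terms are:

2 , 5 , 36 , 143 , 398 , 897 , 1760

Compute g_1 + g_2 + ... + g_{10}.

19643

1st diffs: 3, 31, 107, 255, 499, 863.
2nd diffs: 28, 76, 148, 244, 364.
3rd diffs: 48, 72, 96, 120.
4th diffs: 24, 24, 24 (constant).
Newton forward-difference form: g_m = 2 + 3·C(m-1,1) + 28·C(m-1,2) + 48·C(m-1,3) + 24·C(m-1,4).
Continuing: 3131, 5178, 8093.
Summing m = 1..10 (10 terms) gives 19643.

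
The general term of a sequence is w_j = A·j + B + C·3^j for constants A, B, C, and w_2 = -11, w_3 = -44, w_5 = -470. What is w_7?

-4352

Plug in j = 2, 3, 5: 2A + B + 9C = -11; 3A + B + 27C = -44; 5A + B + 243C = -470.
Subtracting the first from the second: A + 18C = -33.
Subtracting the second from the third: 2A + 216C = -426.
Solving: C = -2, A = 3, then B = 1.
Therefore w_7 = 21 + 1 + (-2)·2187 = -4352.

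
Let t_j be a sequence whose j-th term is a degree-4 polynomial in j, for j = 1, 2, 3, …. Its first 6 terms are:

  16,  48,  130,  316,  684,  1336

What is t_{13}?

27460

1st diffs: 32, 82, 186, 368, 652.
2nd diffs: 50, 104, 182, 284.
3rd diffs: 54, 78, 102.
4th diffs: 24, 24 (constant).
Newton forward-difference form: t_j = 16 + 32·C(j-1,1) + 50·C(j-1,2) + 54·C(j-1,3) + 24·C(j-1,4).
At j = 13: j-1 = 12, so t_{13} = 16 + 384 + 3300 + 11880 + 11880 = 27460.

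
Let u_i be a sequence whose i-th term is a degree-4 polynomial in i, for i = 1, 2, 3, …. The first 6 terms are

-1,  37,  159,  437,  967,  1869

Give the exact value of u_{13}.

1st diffs: 38, 122, 278, 530, 902.
2nd diffs: 84, 156, 252, 372.
3rd diffs: 72, 96, 120.
4th diffs: 24, 24 (constant).
So u_i = i^4 + 2i^3 + 5i^2 - 6i - 3.
Evaluating at i = 13 gives u_{13} = 33719.

33719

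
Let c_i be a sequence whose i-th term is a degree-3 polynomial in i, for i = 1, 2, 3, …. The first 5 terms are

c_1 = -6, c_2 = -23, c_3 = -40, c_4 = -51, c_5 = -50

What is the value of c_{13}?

1st diffs: -17, -17, -11, 1.
2nd diffs: 0, 6, 12.
3rd diffs: 6, 6 (constant).
So c_i = i^3 - 6i^2 - 6i + 5.
Evaluating at i = 13 gives c_{13} = 1110.

1110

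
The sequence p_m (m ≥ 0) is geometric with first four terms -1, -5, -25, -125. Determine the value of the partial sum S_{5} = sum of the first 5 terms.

-781

Common ratio r = 5.
p_m = (-1)·5^(m-0).
S = (-1)·(5^5 - 1)/(5 - 1) = (-1)·(3125 - 1)/(4) = -781.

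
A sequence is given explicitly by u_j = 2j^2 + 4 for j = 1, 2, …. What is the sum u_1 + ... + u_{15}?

2540

Over j = 1..15: Σj = 120, Σj² = 1240.
Total = (2)·1240 + (4)·15 = 2540.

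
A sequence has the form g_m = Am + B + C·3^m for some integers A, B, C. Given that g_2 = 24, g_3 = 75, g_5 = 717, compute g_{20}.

Write the equations: 2A + B + 9C = 24; 3A + B + 27C = 75; 5A + B + 243C = 717.
Subtracting the first from the second: A + 18C = 51.
Subtracting the second from the third: 2A + 216C = 642.
Solving: C = 3, A = -3, then B = 3.
Hence g_{20} = -3·20 + 3 + 3·3486784401 = 10460353146.

10460353146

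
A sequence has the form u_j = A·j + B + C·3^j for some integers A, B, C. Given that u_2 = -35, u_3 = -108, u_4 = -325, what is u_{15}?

-57395640

The three given values yield: 2A + B + 9C = -35; 3A + B + 27C = -108; 4A + B + 81C = -325.
Subtracting the first from the second: A + 18C = -73.
Subtracting the second from the third: A + 54C = -217.
Solving: C = -4, A = -1, then B = 3.
Hence u_{15} = -1·15 + 3 + (-4)·14348907 = -57395640.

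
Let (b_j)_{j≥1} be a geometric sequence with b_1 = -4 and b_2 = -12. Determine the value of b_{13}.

Common ratio r = 3.
b_j = (-4)·3^(j-1).
b_{13} = (-4)·3^12 = -2125764.

-2125764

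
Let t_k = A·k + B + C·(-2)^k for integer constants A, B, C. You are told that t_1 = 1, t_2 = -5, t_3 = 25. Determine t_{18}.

-524189

Plug in k = 1, 2, 3: A + B - 2C = 1; 2A + B + 4C = -5; 3A + B - 8C = 25.
Subtracting the first from the second: A + 6C = -6.
Subtracting the second from the third: A - 12C = 30.
Solving: C = -2, A = 6, then B = -9.
So t_k = 6·k + (-9) + (-2)·(-2)^k; at k=18 this is -524189.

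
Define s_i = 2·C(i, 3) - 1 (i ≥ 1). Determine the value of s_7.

C(7, 3) = 35, so s_7 = 69.

69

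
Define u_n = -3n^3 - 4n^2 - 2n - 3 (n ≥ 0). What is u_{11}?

-4502

u_{11} = -3·11^3 - 4·11^2 - 2·11 - 3 = -4502.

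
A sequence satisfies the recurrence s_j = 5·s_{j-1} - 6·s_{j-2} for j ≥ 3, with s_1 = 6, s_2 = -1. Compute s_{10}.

Step forward from the initial values:
s_3 = -41;  s_4 = -199;  s_5 = -749;  s_6 = -2551;  s_7 = -8261;  s_8 = -25999;  s_9 = -80429;  s_{10} = -246151.
(Characteristic roots are 3 and 2.)

-246151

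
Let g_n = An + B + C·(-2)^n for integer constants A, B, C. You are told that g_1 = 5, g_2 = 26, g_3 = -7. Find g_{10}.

Write the equations: A + B - 2C = 5; 2A + B + 4C = 26; 3A + B - 8C = -7.
Subtracting the first from the second: A + 6C = 21.
Subtracting the second from the third: A - 12C = -33.
Solving: C = 3, A = 3, then B = 8.
Therefore g_{10} = 30 + 8 + 3·1024 = 3110.

3110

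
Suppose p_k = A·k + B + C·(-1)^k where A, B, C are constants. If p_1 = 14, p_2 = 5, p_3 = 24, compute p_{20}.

Plug in k = 1, 2, 3: A + B - C = 14; 2A + B + C = 5; 3A + B - C = 24.
Subtracting the first from the second: A + 2C = -9.
Subtracting the second from the third: A - 2C = 19.
Solving: C = -7, A = 5, then B = 2.
Therefore p_{20} = 100 + 2 + (-7)·1 = 95.

95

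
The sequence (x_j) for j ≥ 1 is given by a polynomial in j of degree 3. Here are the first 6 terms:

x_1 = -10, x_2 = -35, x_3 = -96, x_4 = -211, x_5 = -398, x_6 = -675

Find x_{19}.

-20656

1st diffs: -25, -61, -115, -187, -277.
2nd diffs: -36, -54, -72, -90.
3rd diffs: -18, -18, -18 (constant).
Newton forward-difference form: x_j = -10 + (-25)·C(j-1,1) + (-36)·C(j-1,2) + (-18)·C(j-1,3).
At j = 19: j-1 = 18, so x_{19} = -10 - 450 - 5508 - 14688 = -20656.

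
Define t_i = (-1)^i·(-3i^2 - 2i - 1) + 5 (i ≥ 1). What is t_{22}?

-1492

(-1)^22 = 1; -3i^2 - 2i - 1 at i=22 is -1497; so t_{22} = -1492.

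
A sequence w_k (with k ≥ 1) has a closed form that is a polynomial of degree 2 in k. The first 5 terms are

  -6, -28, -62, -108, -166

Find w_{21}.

-2726

1st diffs: -22, -34, -46, -58.
2nd diffs: -12, -12, -12 (constant).
Newton forward-difference form: w_k = -6 + (-22)·C(k-1,1) + (-12)·C(k-1,2).
At k = 21: k-1 = 20, so w_{21} = -6 - 440 - 2280 = -2726.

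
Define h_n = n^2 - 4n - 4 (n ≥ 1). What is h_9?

41

h_9 = 1·9^2 - 4·9 - 4 = 41.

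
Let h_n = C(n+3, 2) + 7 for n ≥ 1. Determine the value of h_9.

C(12, 2) = 66, so h_9 = 73.

73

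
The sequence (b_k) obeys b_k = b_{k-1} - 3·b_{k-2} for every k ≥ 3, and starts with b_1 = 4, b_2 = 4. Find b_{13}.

-2396

Step forward from the initial values:
b_3 = -8;  b_4 = -20;  b_5 = 4;  …;  b_{10} = 124;  b_{11} = 1012;  b_{12} = 640;  b_{13} = -2396.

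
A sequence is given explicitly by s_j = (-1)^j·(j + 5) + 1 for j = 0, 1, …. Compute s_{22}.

(-1)^22 = 1; j + 5 at j=22 is 27; so s_{22} = 28.

28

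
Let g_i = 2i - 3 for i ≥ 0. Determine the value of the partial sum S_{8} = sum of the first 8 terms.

Over i = 0..7: Σi = 28.
Total = (2)·28 + (-3)·8 = 32.

32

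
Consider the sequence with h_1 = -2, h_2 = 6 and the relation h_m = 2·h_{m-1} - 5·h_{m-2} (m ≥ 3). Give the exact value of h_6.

-234

Compute successive terms:
h_3 = 22; h_4 = 14; h_5 = -82; h_6 = -234.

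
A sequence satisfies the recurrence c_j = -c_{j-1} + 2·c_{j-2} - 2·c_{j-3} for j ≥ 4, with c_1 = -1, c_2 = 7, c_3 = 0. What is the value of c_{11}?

-3970

Step forward from the initial values:
c_4 = 16;  c_5 = -30;  c_6 = 62;  c_7 = -154;  c_8 = 338;  c_9 = -770;  c_{10} = 1754;  c_{11} = -3970.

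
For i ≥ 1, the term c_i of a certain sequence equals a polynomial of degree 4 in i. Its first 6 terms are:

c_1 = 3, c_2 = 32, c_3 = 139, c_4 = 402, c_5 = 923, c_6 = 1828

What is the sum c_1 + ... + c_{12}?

76728

1st diffs: 29, 107, 263, 521, 905.
2nd diffs: 78, 156, 258, 384.
3rd diffs: 78, 102, 126.
4th diffs: 24, 24 (constant).
Newton forward-difference form: c_i = 3 + 29·C(i-1,1) + 78·C(i-1,2) + 78·C(i-1,3) + 24·C(i-1,4).
Continuing: …, 3267, 5414, 8467, 12648, …, c_{12} = 25402.
Summing i = 1..12 (12 terms) gives 76728.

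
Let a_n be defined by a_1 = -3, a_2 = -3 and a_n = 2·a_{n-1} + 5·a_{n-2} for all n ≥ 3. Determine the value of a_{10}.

-103683

Iterate the recurrence:
a_3 = -21; a_4 = -57; a_5 = -219; a_6 = -723; a_7 = -2541; a_8 = -8697; a_9 = -30099; a_{10} = -103683.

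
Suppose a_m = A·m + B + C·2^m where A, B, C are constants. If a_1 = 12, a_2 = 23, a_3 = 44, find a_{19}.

2621460

Write the equations: A + B + 2C = 12; 2A + B + 4C = 23; 3A + B + 8C = 44.
Subtracting the first from the second: A + 2C = 11.
Subtracting the second from the third: A + 4C = 21.
Solving: C = 5, A = 1, then B = 1.
So a_m = 1·m + 1 + 5·2^m; at m=19 this is 2621460.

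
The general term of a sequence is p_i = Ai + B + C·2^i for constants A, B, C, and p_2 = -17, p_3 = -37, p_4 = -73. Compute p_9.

Plug in i = 2, 3, 4: 2A + B + 4C = -17; 3A + B + 8C = -37; 4A + B + 16C = -73.
Subtracting the first from the second: A + 4C = -20.
Subtracting the second from the third: A + 8C = -36.
Solving: C = -4, A = -4, then B = 7.
So p_i = -4·i + 7 + (-4)·2^i; at i=9 this is -2077.

-2077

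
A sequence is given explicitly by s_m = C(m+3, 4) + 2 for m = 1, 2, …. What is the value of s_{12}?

1367

C(15, 4) = 1365, so s_{12} = 1367.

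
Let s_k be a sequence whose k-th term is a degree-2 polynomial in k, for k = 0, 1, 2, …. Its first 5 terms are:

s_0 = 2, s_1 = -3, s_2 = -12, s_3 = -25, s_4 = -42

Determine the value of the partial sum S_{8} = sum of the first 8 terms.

-348

1st diffs: -5, -9, -13, -17.
2nd diffs: -4, -4, -4 (constant).
Newton forward-difference form: s_k = 2 + (-5)·C(k,1) + (-4)·C(k,2).
Continuing: -63, -88, -117.
Summing k = 0..7 (8 terms) gives -348.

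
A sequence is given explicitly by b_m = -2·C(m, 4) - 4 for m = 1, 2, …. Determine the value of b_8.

-144

C(8, 4) = 70, so b_8 = -144.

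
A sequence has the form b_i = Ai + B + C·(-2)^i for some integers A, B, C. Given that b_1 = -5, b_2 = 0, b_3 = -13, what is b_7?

At i = 1, 2, 3: A + B - 2C = -5; 2A + B + 4C = 0; 3A + B - 8C = -13.
Subtracting the first from the second: A + 6C = 5.
Subtracting the second from the third: A - 12C = -13.
Solving: C = 1, A = -1, then B = -2.
Hence b_7 = -1·7 + (-2) + 1·(-128) = -137.

-137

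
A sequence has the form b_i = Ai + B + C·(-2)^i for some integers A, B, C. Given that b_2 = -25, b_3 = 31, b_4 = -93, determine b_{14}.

At i = 2, 3, 4: 2A + B + 4C = -25; 3A + B - 8C = 31; 4A + B + 16C = -93.
Subtracting the first from the second: A - 12C = 56.
Subtracting the second from the third: A + 24C = -124.
Solving: C = -5, A = -4, then B = 3.
So b_i = -4·i + 3 + (-5)·(-2)^i; at i=14 this is -81973.

-81973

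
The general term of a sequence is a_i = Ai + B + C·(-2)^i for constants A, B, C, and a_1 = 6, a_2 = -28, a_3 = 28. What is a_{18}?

The three given values yield: A + B - 2C = 6; 2A + B + 4C = -28; 3A + B - 8C = 28.
Subtracting the first from the second: A + 6C = -34.
Subtracting the second from the third: A - 12C = 56.
Solving: C = -5, A = -4, then B = 0.
Therefore a_{18} = -72 + 0 + (-5)·262144 = -1310792.

-1310792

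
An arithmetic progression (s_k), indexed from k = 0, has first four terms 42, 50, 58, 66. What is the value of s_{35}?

322

Common difference d = 8.
s_k = 42 + (k - 0)·8.
s_{35} = 42 + 35·8 = 322.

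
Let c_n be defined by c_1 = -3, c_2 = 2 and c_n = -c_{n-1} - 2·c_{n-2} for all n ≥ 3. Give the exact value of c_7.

Iterate the recurrence:
c_3 = 4  c_4 = -8  c_5 = 0  c_6 = 16  c_7 = -16.

-16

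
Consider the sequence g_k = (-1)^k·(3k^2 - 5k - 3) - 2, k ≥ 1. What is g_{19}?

-987

(-1)^19 = -1; 3k^2 - 5k - 3 at k=19 is 985; so g_{19} = -987.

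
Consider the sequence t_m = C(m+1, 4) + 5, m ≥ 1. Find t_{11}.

500

C(12, 4) = 495, so t_{11} = 500.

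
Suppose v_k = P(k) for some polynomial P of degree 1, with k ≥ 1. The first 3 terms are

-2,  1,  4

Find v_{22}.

1st diffs: 3, 3 (constant).
So v_k = 3k - 5.
Evaluating at k = 22 gives v_{22} = 61.

61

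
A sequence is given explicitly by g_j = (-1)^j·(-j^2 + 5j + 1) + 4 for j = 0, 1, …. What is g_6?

(-1)^6 = 1; -j^2 + 5j + 1 at j=6 is -5; so g_6 = -1.

-1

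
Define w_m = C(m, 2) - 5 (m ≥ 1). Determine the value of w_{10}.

40

C(10, 2) = 45, so w_{10} = 40.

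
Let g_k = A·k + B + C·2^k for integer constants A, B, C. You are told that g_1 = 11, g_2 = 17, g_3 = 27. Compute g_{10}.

2073

Plug in k = 1, 2, 3: A + B + 2C = 11; 2A + B + 4C = 17; 3A + B + 8C = 27.
Subtracting the first from the second: A + 2C = 6.
Subtracting the second from the third: A + 4C = 10.
Solving: C = 2, A = 2, then B = 5.
Hence g_{10} = 2·10 + 5 + 2·1024 = 2073.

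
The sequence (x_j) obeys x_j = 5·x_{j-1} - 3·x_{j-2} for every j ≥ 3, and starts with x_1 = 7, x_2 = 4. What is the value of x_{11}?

-531226

Applying the relation repeatedly:
x_3 = -1;  x_4 = -17;  x_5 = -82;  x_6 = -359;  x_7 = -1549;  x_8 = -6668;  x_9 = -28693;  x_{10} = -123461;  x_{11} = -531226.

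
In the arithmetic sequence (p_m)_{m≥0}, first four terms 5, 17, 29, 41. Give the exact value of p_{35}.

425

Common difference d = 12.
p_m = 5 + (m - 0)·12.
p_{35} = 5 + 35·12 = 425.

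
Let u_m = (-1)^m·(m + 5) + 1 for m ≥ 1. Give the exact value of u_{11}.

-15

(-1)^11 = -1; m + 5 at m=11 is 16; so u_{11} = -15.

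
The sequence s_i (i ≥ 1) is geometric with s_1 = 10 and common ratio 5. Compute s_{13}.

2441406250

s_i = 10·5^(i-1).
s_{13} = 10·5^12 = 2441406250.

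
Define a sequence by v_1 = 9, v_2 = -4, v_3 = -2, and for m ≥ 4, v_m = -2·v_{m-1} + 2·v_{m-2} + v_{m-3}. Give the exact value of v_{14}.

99500

Step forward from the initial values:
v_4 = 5, v_5 = -18, v_6 = 44, …, v_{11} = -5546, v_{12} = 14516, v_{13} = -38007, v_{14} = 99500.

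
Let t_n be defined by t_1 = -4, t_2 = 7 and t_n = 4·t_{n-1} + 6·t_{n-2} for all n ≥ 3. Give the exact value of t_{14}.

687289792

Step forward from the initial values:
t_3 = 4; t_4 = 58; t_5 = 256; …; t_{11} = 4995904; t_{12} = 25790368; t_{13} = 133136896; t_{14} = 687289792.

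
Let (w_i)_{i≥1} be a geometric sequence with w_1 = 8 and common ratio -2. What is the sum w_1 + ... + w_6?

w_i = 8·(-2)^(i-1).
S = 8·((-2)^6 - 1)/(-2 - 1) = 8·(64 - 1)/(-3) = -168.

-168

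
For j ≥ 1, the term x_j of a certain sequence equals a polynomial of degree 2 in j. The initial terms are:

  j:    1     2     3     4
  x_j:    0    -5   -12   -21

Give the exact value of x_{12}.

-165

1st diffs: -5, -7, -9.
2nd diffs: -2, -2 (constant).
Newton forward-difference form: x_j = (-5)·C(j-1,1) + (-2)·C(j-1,2).
At j = 12: j-1 = 11, so x_{12} = -55 - 110 = -165.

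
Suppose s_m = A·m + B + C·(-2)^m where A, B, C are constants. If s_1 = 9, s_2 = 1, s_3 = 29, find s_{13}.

The three given values yield: A + B - 2C = 9; 2A + B + 4C = 1; 3A + B - 8C = 29.
Subtracting the first from the second: A + 6C = -8.
Subtracting the second from the third: A - 12C = 28.
Solving: C = -2, A = 4, then B = 1.
Hence s_{13} = 4·13 + 1 + (-2)·(-8192) = 16437.

16437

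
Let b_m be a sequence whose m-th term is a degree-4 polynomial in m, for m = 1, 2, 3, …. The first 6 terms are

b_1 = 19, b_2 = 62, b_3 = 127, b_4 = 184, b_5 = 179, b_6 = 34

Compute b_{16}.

-43436

1st diffs: 43, 65, 57, -5, -145.
2nd diffs: 22, -8, -62, -140.
3rd diffs: -30, -54, -78.
4th diffs: -24, -24 (constant).
So b_m = -m^4 + 5m^3 + 6m^2 + 5m + 4.
Evaluating at m = 16 gives b_{16} = -43436.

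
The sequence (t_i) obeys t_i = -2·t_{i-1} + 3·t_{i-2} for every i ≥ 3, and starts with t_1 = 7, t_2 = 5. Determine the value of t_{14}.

-797155

Applying the relation repeatedly:
t_3 = 11, t_4 = -7, t_5 = 47, …, t_{11} = 29531, t_{12} = -88567, t_{13} = 265727, t_{14} = -797155.
(Characteristic roots are 1 and -3.)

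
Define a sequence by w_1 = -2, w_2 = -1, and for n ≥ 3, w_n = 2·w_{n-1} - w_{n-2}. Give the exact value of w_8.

Step forward from the initial values:
w_3 = 0  w_4 = 1  w_5 = 2  w_6 = 3  w_7 = 4  w_8 = 5.
(Characteristic roots are 1 and 1.)

5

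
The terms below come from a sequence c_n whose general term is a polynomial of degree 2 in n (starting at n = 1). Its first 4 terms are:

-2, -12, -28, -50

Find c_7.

1st diffs: -10, -16, -22.
2nd diffs: -6, -6 (constant).
Newton forward-difference form: c_n = -2 + (-10)·C(n-1,1) + (-6)·C(n-1,2).
At n = 7: n-1 = 6, so c_7 = -2 - 60 - 90 = -152.

-152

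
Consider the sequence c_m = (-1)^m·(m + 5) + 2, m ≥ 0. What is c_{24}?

31

(-1)^24 = 1; m + 5 at m=24 is 29; so c_{24} = 31.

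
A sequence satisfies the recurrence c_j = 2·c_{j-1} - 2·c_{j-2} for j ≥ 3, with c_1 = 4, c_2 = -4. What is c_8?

96

Compute successive terms:
c_3 = -16, c_4 = -24, c_5 = -16, c_6 = 16, c_7 = 64, c_8 = 96.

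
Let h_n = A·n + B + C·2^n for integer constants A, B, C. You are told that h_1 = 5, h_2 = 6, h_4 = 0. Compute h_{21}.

-2097085

The three given values yield: A + B + 2C = 5; 2A + B + 4C = 6; 4A + B + 16C = 0.
Subtracting the first from the second: A + 2C = 1.
Subtracting the second from the third: 2A + 12C = -6.
Solving: C = -1, A = 3, then B = 4.
So h_n = 3·n + 4 + (-1)·2^n; at n=21 this is -2097085.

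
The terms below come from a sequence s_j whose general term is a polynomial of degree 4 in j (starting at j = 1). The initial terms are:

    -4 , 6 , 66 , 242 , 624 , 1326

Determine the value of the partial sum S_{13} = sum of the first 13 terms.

1st diffs: 10, 60, 176, 382, 702.
2nd diffs: 50, 116, 206, 320.
3rd diffs: 66, 90, 114.
4th diffs: 24, 24 (constant).
So s_j = j^4 + j^3 - 6j^2 + 6j - 6.
Continuing: …, 2486, 4266, 6852, 10454, …, s_{13} = 29816.
Summing j = 1..13 (13 terms) gives 93106.

93106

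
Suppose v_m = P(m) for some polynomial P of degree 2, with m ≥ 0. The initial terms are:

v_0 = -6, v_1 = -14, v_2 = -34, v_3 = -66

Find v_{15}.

-1386

1st diffs: -8, -20, -32.
2nd diffs: -12, -12 (constant).
So v_m = -6m^2 - 2m - 6.
Evaluating at m = 15 gives v_{15} = -1386.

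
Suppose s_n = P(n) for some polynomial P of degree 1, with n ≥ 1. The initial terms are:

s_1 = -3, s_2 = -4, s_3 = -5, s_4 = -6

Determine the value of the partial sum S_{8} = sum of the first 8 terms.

1st diffs: -1, -1, -1 (constant).
So s_n = -n - 2.
Continuing: -7, -8, -9, -10.
Summing n = 1..8 (8 terms) gives -52.

-52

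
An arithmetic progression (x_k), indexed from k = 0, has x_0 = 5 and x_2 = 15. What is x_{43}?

Common difference d = (15 - 5) / (2 - 0) = 5.
x_k = 5 + (k - 0)·5.
x_{43} = 5 + 43·5 = 220.

220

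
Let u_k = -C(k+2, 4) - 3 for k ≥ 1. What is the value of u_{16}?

-3063

C(18, 4) = 3060, so u_{16} = -3063.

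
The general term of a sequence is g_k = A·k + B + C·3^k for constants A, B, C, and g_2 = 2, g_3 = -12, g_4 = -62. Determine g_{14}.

Write the equations: 2A + B + 9C = 2; 3A + B + 27C = -12; 4A + B + 81C = -62.
Subtracting the first from the second: A + 18C = -14.
Subtracting the second from the third: A + 54C = -50.
Solving: C = -1, A = 4, then B = 3.
So g_k = 4·k + 3 + (-1)·3^k; at k=14 this is -4782910.

-4782910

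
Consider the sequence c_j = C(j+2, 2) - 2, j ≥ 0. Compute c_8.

C(10, 2) = 45, so c_8 = 43.

43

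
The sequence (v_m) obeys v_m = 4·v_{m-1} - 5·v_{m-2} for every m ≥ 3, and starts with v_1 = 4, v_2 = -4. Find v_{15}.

112284

v_3 = -36  v_4 = -124  v_5 = -316  …  v_{12} = 88196  v_{13} = 170564  v_{14} = 241276  v_{15} = 112284.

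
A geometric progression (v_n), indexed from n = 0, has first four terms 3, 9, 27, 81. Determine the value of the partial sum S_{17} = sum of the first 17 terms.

Common ratio r = 3.
v_n = 3·3^(n-0).
S = 3·(3^17 - 1)/(3 - 1) = 3·(129140163 - 1)/(2) = 193710243.

193710243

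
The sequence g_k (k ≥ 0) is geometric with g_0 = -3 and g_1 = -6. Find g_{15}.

Common ratio r = 2.
g_k = (-3)·2^(k-0).
g_{15} = (-3)·2^15 = -98304.

-98304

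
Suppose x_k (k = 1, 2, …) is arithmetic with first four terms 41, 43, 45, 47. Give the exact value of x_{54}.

Common difference d = 2.
x_k = 41 + (k - 1)·2.
x_{54} = 41 + 53·2 = 147.

147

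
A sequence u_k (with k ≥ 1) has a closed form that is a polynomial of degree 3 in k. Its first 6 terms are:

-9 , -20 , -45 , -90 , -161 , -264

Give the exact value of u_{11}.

-1469

1st diffs: -11, -25, -45, -71, -103.
2nd diffs: -14, -20, -26, -32.
3rd diffs: -6, -6, -6 (constant).
Newton forward-difference form: u_k = -9 + (-11)·C(k-1,1) + (-14)·C(k-1,2) + (-6)·C(k-1,3).
At k = 11: k-1 = 10, so u_{11} = -9 - 110 - 630 - 720 = -1469.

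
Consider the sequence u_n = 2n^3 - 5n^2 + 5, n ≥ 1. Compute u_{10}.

u_{10} = 2·10^3 - 5·10^2 + 5 = 1505.

1505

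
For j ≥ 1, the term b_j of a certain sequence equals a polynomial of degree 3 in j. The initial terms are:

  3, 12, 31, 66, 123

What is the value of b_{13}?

2091

1st diffs: 9, 19, 35, 57.
2nd diffs: 10, 16, 22.
3rd diffs: 6, 6 (constant).
So b_j = j^3 - j^2 + 5j - 2.
Evaluating at j = 13 gives b_{13} = 2091.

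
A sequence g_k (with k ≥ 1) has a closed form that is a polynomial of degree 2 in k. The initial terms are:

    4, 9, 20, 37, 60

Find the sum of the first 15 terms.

3315

1st diffs: 5, 11, 17, 23.
2nd diffs: 6, 6, 6 (constant).
Newton forward-difference form: g_k = 4 + 5·C(k-1,1) + 6·C(k-1,2).
Continuing: …, 89, 124, 165, 212, …, g_{15} = 620.
Summing k = 1..15 (15 terms) gives 3315.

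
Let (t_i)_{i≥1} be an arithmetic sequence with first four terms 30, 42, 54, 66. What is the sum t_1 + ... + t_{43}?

12126

Common difference d = 12.
t_i = 30 + (i - 1)·12.
t_{43} = 534; S = 43·(30 + 534)/2 = 12126.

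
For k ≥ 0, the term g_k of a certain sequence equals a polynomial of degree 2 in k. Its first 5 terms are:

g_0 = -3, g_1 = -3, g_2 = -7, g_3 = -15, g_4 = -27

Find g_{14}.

1st diffs: 0, -4, -8, -12.
2nd diffs: -4, -4, -4 (constant).
So g_k = -2k^2 + 2k - 3.
Evaluating at k = 14 gives g_{14} = -367.

-367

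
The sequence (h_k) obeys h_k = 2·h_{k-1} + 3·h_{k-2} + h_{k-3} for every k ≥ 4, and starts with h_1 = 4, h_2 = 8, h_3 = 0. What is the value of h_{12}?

Step forward from the initial values:
h_4 = 28, h_5 = 64, h_6 = 212, h_7 = 644, h_8 = 1988, h_9 = 6120, h_{10} = 18848, h_{11} = 58044, h_{12} = 178752.

178752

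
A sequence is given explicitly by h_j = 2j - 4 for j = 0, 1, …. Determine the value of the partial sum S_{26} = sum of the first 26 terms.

546

Over j = 0..25: Σj = 325.
Total = (2)·325 + (-4)·26 = 546.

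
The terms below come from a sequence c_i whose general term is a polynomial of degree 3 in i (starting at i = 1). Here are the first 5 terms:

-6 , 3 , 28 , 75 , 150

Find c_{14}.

3075

1st diffs: 9, 25, 47, 75.
2nd diffs: 16, 22, 28.
3rd diffs: 6, 6 (constant).
So c_i = i^3 + 2i^2 - 4i - 5.
Evaluating at i = 14 gives c_{14} = 3075.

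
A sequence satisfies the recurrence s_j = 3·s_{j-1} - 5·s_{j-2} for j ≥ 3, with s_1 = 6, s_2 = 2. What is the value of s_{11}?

Iterate the recurrence:
s_3 = -24  s_4 = -82  s_5 = -126  s_6 = 32  s_7 = 726  s_8 = 2018  s_9 = 2424  s_{10} = -2818  s_{11} = -20574.

-20574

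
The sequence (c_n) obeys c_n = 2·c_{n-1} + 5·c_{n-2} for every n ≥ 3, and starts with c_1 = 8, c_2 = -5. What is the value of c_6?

615

Applying the relation repeatedly:
c_3 = 30;  c_4 = 35;  c_5 = 220;  c_6 = 615.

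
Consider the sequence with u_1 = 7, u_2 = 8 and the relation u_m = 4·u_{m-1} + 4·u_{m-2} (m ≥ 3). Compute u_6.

6400

Iterate the recurrence:
u_3 = 60, u_4 = 272, u_5 = 1328, u_6 = 6400.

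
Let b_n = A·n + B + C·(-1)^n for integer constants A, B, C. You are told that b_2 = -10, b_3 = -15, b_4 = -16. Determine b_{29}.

-93

Plug in n = 2, 3, 4: 2A + B + C = -10; 3A + B - C = -15; 4A + B + C = -16.
Subtracting the first from the second: A - 2C = -5.
Subtracting the second from the third: A + 2C = -1.
Solving: C = 1, A = -3, then B = -5.
Therefore b_{29} = -87 + (-5) + 1·(-1) = -93.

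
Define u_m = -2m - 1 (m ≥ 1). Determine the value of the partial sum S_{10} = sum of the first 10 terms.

-120

Over m = 1..10: Σm = 55.
Total = (-2)·55 + (-1)·10 = -120.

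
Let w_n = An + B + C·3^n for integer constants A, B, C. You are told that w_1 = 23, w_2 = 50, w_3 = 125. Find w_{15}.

The three given values yield: A + B + 3C = 23; 2A + B + 9C = 50; 3A + B + 27C = 125.
Subtracting the first from the second: A + 6C = 27.
Subtracting the second from the third: A + 18C = 75.
Solving: C = 4, A = 3, then B = 8.
Therefore w_{15} = 45 + 8 + 4·14348907 = 57395681.

57395681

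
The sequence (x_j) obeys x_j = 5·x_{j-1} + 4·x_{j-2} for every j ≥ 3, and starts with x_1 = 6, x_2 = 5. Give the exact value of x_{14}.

9677391385

x_3 = 49; x_4 = 265; x_5 = 1521; …; x_{11} = 52212769; x_{12} = 297694345; x_{13} = 1697322801; x_{14} = 9677391385.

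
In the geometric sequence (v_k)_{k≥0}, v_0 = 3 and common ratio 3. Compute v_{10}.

177147

v_k = 3·3^(k-0).
v_{10} = 3·3^10 = 177147.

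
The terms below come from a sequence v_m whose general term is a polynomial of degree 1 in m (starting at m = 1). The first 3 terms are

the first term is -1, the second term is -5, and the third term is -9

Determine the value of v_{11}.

1st diffs: -4, -4 (constant).
So v_m = -4m + 3.
Evaluating at m = 11 gives v_{11} = -41.

-41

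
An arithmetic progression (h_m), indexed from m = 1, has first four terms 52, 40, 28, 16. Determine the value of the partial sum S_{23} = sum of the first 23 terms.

-1840

Common difference d = -12.
h_m = 52 + (m - 1)·(-12).
h_{23} = -212; S = 23·(52 + (-212))/2 = -1840.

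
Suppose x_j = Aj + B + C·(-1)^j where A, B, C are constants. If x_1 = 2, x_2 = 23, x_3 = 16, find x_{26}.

At j = 1, 2, 3: A + B - C = 2; 2A + B + C = 23; 3A + B - C = 16.
Subtracting the first from the second: A + 2C = 21.
Subtracting the second from the third: A - 2C = -7.
Solving: C = 7, A = 7, then B = 2.
Hence x_{26} = 7·26 + 2 + 7·1 = 191.

191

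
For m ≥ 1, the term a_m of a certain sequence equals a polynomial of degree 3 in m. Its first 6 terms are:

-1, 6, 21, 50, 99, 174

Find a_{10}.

854

1st diffs: 7, 15, 29, 49, 75.
2nd diffs: 8, 14, 20, 26.
3rd diffs: 6, 6, 6 (constant).
Newton forward-difference form: a_m = -1 + 7·C(m-1,1) + 8·C(m-1,2) + 6·C(m-1,3).
At m = 10: m-1 = 9, so a_{10} = -1 + 63 + 288 + 504 = 854.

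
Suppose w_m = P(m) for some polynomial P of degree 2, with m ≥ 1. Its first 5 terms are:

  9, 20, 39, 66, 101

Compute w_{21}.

1749

1st diffs: 11, 19, 27, 35.
2nd diffs: 8, 8, 8 (constant).
So w_m = 4m^2 - m + 6.
Evaluating at m = 21 gives w_{21} = 1749.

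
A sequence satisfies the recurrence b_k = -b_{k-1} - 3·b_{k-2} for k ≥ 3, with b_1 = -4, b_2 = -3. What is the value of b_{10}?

Iterate the recurrence:
b_3 = 15, b_4 = -6, b_5 = -39, b_6 = 57, b_7 = 60, b_8 = -231, b_9 = 51, b_{10} = 642.

642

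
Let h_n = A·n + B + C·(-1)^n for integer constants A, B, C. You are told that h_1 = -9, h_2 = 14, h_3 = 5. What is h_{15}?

At n = 1, 2, 3: A + B - C = -9; 2A + B + C = 14; 3A + B - C = 5.
Subtracting the first from the second: A + 2C = 23.
Subtracting the second from the third: A - 2C = -9.
Solving: C = 8, A = 7, then B = -8.
So h_n = 7·n + (-8) + 8·(-1)^n; at n=15 this is 89.

89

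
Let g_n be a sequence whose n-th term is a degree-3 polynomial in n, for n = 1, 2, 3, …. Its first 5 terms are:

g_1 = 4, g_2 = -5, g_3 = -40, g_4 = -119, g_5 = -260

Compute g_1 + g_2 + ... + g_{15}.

1st diffs: -9, -35, -79, -141.
2nd diffs: -26, -44, -62.
3rd diffs: -18, -18 (constant).
So g_n = -3n^3 + 5n^2 - 3n + 5.
Continuing: …, -481, -800, -1235, -1804, …, g_{15} = -9040.
Summing n = 1..15 (15 terms) gives -37285.

-37285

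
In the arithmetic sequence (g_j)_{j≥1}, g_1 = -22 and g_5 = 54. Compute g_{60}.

Common difference d = (54 - (-22)) / (5 - 1) = 19.
g_j = -22 + (j - 1)·19.
g_{60} = -22 + 59·19 = 1099.

1099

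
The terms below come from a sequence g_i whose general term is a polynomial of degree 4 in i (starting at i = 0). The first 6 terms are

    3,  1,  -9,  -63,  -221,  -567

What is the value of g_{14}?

1st diffs: -2, -10, -54, -158, -346.
2nd diffs: -8, -44, -104, -188.
3rd diffs: -36, -60, -84.
4th diffs: -24, -24 (constant).
Newton forward-difference form: g_i = 3 + (-2)·C(i,1) + (-8)·C(i,2) + (-36)·C(i,3) + (-24)·C(i,4).
At i = 14: i = 14, so g_{14} = 3 - 28 - 728 - 13104 - 24024 = -37881.

-37881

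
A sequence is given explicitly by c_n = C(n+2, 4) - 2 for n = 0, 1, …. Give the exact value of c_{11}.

C(13, 4) = 715, so c_{11} = 713.

713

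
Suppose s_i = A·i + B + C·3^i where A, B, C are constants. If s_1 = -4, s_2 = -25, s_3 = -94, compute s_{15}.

-57395578

The three given values yield: A + B + 3C = -4; 2A + B + 9C = -25; 3A + B + 27C = -94.
Subtracting the first from the second: A + 6C = -21.
Subtracting the second from the third: A + 18C = -69.
Solving: C = -4, A = 3, then B = 5.
So s_i = 3·i + 5 + (-4)·3^i; at i=15 this is -57395578.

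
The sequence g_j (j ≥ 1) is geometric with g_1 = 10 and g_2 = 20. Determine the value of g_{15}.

Common ratio r = 2.
g_j = 10·2^(j-1).
g_{15} = 10·2^14 = 163840.

163840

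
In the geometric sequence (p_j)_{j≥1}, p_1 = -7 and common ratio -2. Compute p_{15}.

-114688

p_j = (-7)·(-2)^(j-1).
p_{15} = (-7)·(-2)^14 = -114688.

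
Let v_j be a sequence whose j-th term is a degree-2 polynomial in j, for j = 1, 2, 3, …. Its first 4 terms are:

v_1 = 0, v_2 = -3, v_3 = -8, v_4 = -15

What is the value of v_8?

-63

1st diffs: -3, -5, -7.
2nd diffs: -2, -2 (constant).
Newton forward-difference form: v_j = (-3)·C(j-1,1) + (-2)·C(j-1,2).
At j = 8: j-1 = 7, so v_8 = -21 - 42 = -63.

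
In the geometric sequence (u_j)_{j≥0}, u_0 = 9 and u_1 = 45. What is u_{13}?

10986328125

Common ratio r = 5.
u_j = 9·5^(j-0).
u_{13} = 9·5^13 = 10986328125.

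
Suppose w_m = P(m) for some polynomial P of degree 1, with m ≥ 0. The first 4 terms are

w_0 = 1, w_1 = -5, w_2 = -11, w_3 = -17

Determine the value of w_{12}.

-71

1st diffs: -6, -6, -6 (constant).
So w_m = -6m + 1.
Evaluating at m = 12 gives w_{12} = -71.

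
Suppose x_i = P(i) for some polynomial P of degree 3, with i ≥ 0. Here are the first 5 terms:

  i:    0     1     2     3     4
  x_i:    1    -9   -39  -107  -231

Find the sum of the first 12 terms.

1st diffs: -10, -30, -68, -124.
2nd diffs: -20, -38, -56.
3rd diffs: -18, -18 (constant).
Newton forward-difference form: x_i = 1 + (-10)·C(i,1) + (-20)·C(i,2) + (-18)·C(i,3).
Continuing: …, -429, -719, -1119, -1647, …, x_{11} = -4179.
Summing i = 0..11 (12 terms) gives -13958.

-13958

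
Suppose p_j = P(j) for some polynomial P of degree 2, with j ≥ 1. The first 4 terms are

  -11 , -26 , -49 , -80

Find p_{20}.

1st diffs: -15, -23, -31.
2nd diffs: -8, -8 (constant).
Newton forward-difference form: p_j = -11 + (-15)·C(j-1,1) + (-8)·C(j-1,2).
At j = 20: j-1 = 19, so p_{20} = -11 - 285 - 1368 = -1664.

-1664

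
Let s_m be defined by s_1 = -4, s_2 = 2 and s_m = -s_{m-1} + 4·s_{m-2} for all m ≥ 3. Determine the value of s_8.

1402

s_3 = -18; s_4 = 26; s_5 = -98; s_6 = 202; s_7 = -594; s_8 = 1402.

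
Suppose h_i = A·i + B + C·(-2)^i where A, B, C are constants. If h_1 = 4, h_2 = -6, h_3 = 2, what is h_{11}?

At i = 1, 2, 3: A + B - 2C = 4; 2A + B + 4C = -6; 3A + B - 8C = 2.
Subtracting the first from the second: A + 6C = -10.
Subtracting the second from the third: A - 12C = 8.
Solving: C = -1, A = -4, then B = 6.
So h_i = -4·i + 6 + (-1)·(-2)^i; at i=11 this is 2010.

2010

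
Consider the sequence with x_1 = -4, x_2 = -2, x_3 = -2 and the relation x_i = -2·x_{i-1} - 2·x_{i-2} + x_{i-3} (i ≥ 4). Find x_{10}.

-12

Applying the relation repeatedly:
x_4 = 4; x_5 = -6; x_6 = 2; x_7 = 12; x_8 = -34; x_9 = 46; x_{10} = -12.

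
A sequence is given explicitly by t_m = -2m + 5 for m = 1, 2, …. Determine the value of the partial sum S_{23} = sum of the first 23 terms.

Over m = 1..23: Σm = 276.
Total = (-2)·276 + (5)·23 = -437.

-437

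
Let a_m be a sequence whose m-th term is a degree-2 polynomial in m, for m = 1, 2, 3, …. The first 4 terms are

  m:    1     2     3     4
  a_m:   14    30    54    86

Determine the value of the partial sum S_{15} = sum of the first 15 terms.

5530

1st diffs: 16, 24, 32.
2nd diffs: 8, 8 (constant).
Newton forward-difference form: a_m = 14 + 16·C(m-1,1) + 8·C(m-1,2).
Continuing: …, 126, 174, 230, 294, …, a_{15} = 966.
Summing m = 1..15 (15 terms) gives 5530.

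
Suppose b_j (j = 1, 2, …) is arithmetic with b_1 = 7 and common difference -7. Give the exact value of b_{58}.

b_j = 7 + (j - 1)·(-7).
b_{58} = 7 + 57·(-7) = -392.

-392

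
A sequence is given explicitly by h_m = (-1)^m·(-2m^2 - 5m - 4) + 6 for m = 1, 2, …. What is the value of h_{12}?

-346

(-1)^12 = 1; -2m^2 - 5m - 4 at m=12 is -352; so h_{12} = -346.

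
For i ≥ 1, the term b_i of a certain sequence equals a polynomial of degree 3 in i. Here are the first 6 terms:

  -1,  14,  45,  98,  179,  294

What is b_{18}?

6510

1st diffs: 15, 31, 53, 81, 115.
2nd diffs: 16, 22, 28, 34.
3rd diffs: 6, 6, 6 (constant).
So b_i = i^3 + 2i^2 + 2i - 6.
Evaluating at i = 18 gives b_{18} = 6510.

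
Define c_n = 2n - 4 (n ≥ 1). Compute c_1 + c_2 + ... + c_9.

54

Over n = 1..9: Σn = 45.
Total = (2)·45 + (-4)·9 = 54.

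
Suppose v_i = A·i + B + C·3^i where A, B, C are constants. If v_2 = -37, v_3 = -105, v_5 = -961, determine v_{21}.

At i = 2, 3, 5: 2A + B + 9C = -37; 3A + B + 27C = -105; 5A + B + 243C = -961.
Subtracting the first from the second: A + 18C = -68.
Subtracting the second from the third: 2A + 216C = -856.
Solving: C = -4, A = 4, then B = -9.
So v_i = 4·i + (-9) + (-4)·3^i; at i=21 this is -41841412737.

-41841412737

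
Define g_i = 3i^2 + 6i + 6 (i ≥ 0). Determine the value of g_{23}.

g_{23} = 3·23^2 + 6·23 + 6 = 1731.

1731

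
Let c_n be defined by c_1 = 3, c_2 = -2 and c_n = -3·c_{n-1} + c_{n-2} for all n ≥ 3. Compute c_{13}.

1359003

c_3 = 9;  c_4 = -29;  c_5 = 96;  …;  c_{10} = -37721;  c_{11} = 124584;  c_{12} = -411473;  c_{13} = 1359003.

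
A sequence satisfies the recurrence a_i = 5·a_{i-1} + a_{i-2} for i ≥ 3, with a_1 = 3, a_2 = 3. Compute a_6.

a_3 = 18; a_4 = 93; a_5 = 483; a_6 = 2508.

2508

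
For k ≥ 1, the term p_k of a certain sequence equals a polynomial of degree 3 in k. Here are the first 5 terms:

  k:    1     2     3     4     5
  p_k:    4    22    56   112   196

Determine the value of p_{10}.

1st diffs: 18, 34, 56, 84.
2nd diffs: 16, 22, 28.
3rd diffs: 6, 6 (constant).
Newton forward-difference form: p_k = 4 + 18·C(k-1,1) + 16·C(k-1,2) + 6·C(k-1,3).
At k = 10: k-1 = 9, so p_{10} = 4 + 162 + 576 + 504 = 1246.

1246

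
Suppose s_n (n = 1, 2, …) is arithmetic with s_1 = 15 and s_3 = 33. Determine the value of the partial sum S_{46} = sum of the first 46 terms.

10005

Common difference d = (33 - 15) / (3 - 1) = 9.
s_n = 15 + (n - 1)·9.
s_{46} = 420; S = 46·(15 + 420)/2 = 10005.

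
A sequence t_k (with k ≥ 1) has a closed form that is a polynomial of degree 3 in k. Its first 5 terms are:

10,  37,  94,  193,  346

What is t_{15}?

7486

1st diffs: 27, 57, 99, 153.
2nd diffs: 30, 42, 54.
3rd diffs: 12, 12 (constant).
So t_k = 2k^3 + 3k^2 + 4k + 1.
Evaluating at k = 15 gives t_{15} = 7486.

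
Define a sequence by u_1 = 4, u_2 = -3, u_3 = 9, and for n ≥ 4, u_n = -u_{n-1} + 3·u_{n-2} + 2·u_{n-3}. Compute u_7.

116

Step forward from the initial values:
u_4 = -10; u_5 = 31; u_6 = -43; u_7 = 116.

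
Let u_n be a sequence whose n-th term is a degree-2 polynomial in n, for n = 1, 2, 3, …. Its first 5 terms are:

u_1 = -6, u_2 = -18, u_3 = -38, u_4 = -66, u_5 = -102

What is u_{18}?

-1298

1st diffs: -12, -20, -28, -36.
2nd diffs: -8, -8, -8 (constant).
Newton forward-difference form: u_n = -6 + (-12)·C(n-1,1) + (-8)·C(n-1,2).
At n = 18: n-1 = 17, so u_{18} = -6 - 204 - 1088 = -1298.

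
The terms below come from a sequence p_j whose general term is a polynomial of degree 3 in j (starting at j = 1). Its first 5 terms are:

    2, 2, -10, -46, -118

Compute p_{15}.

-5458

1st diffs: 0, -12, -36, -72.
2nd diffs: -12, -24, -36.
3rd diffs: -12, -12 (constant).
So p_j = -2j^3 + 6j^2 - 4j + 2.
Evaluating at j = 15 gives p_{15} = -5458.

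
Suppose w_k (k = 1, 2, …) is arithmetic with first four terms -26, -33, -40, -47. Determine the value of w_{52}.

-383

Common difference d = -7.
w_k = -26 + (k - 1)·(-7).
w_{52} = -26 + 51·(-7) = -383.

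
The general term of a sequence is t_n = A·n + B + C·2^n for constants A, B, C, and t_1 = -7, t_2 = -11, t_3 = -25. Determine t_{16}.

Plug in n = 1, 2, 3: A + B + 2C = -7; 2A + B + 4C = -11; 3A + B + 8C = -25.
Subtracting the first from the second: A + 2C = -4.
Subtracting the second from the third: A + 4C = -14.
Solving: C = -5, A = 6, then B = -3.
So t_n = 6·n + (-3) + (-5)·2^n; at n=16 this is -327587.

-327587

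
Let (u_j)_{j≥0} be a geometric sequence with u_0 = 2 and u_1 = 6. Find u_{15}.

28697814

Common ratio r = 3.
u_j = 2·3^(j-0).
u_{15} = 2·3^15 = 28697814.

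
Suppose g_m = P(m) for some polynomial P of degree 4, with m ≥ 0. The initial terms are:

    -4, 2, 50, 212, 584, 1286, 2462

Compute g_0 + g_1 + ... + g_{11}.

64236

1st diffs: 6, 48, 162, 372, 702, 1176.
2nd diffs: 42, 114, 210, 330, 474.
3rd diffs: 72, 96, 120, 144.
4th diffs: 24, 24, 24 (constant).
Newton forward-difference form: g_m = -4 + 6·C(m,1) + 42·C(m,2) + 72·C(m,3) + 24·C(m,4).
Continuing: …, 4280, 6932, 10634, 15626, …, g_{11} = 22172.
Summing m = 0..11 (12 terms) gives 64236.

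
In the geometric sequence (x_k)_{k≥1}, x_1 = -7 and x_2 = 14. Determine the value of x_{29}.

Common ratio r = -2.
x_k = (-7)·(-2)^(k-1).
x_{29} = (-7)·(-2)^28 = -1879048192.

-1879048192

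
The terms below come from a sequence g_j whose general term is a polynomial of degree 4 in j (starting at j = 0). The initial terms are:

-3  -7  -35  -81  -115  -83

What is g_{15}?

32907

1st diffs: -4, -28, -46, -34, 32.
2nd diffs: -24, -18, 12, 66.
3rd diffs: 6, 30, 54.
4th diffs: 24, 24 (constant).
Newton forward-difference form: g_j = -3 + (-4)·C(j,1) + (-24)·C(j,2) + 6·C(j,3) + 24·C(j,4).
At j = 15: j = 15, so g_{15} = -3 - 60 - 2520 + 2730 + 32760 = 32907.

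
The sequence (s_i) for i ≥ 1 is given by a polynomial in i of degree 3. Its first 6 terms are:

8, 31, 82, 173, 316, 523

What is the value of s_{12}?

3781

1st diffs: 23, 51, 91, 143, 207.
2nd diffs: 28, 40, 52, 64.
3rd diffs: 12, 12, 12 (constant).
Newton forward-difference form: s_i = 8 + 23·C(i-1,1) + 28·C(i-1,2) + 12·C(i-1,3).
At i = 12: i-1 = 11, so s_{12} = 8 + 253 + 1540 + 1980 = 3781.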